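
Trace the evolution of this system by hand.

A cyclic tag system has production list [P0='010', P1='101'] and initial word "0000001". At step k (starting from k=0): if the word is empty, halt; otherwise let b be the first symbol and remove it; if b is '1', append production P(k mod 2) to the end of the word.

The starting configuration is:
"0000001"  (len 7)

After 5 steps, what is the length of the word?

[0] "0000001"  (len 7)
[1] "000001"  (len 6)
[2] "00001"  (len 5)
[3] "0001"  (len 4)
[4] "001"  (len 3)
[5] "01"  (len 2)

2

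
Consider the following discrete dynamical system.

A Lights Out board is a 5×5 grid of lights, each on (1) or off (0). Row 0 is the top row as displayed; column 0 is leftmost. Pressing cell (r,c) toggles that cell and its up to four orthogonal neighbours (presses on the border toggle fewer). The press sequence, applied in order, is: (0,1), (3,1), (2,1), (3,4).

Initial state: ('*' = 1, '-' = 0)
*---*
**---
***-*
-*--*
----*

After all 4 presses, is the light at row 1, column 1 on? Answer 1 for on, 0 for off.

k=0  *---*
**---
***-*
-*--*
----*
k=1  -**-*
*----
***-*
-*--*
----*
k=2  -**-*
*----
*-*-*
*-*-*
-*--*
k=3  -**-*
**---
-*--*
***-*
-*--*
k=4  -**-*
**---
-*---
****-
-*---

1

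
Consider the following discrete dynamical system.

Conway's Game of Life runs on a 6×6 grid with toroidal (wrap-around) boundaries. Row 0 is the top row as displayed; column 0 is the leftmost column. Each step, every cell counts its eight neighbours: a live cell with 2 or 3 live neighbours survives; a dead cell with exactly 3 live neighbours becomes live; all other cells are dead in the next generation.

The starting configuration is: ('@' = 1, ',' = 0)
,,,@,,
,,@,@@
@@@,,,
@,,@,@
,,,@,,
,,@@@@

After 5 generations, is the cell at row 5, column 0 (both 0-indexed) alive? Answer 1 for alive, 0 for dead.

0) ,,,@,,
,,@,@@
@@@,,,
@,,@,@
,,,@,,
,,@@@@
1) ,,,,,,
@,@,@@
,,@,,,
@,,@@@
@,,,,,
,,@,,,
2) ,@,@,@
,@,@,@
,,@,,,
@@,@@@
@@,@@,
,,,,,,
3) ,,,,,,
,@,@,,
,,,,,,
,,,,,,
,@,@,,
,@,@,@
4) @,,,@,
,,,,,,
,,,,,,
,,,,,,
@,,,@,
@,,,@,
5) ,,,,,,
,,,,,,
,,,,,,
,,,,,,
,,,,,,
@@,@@,

1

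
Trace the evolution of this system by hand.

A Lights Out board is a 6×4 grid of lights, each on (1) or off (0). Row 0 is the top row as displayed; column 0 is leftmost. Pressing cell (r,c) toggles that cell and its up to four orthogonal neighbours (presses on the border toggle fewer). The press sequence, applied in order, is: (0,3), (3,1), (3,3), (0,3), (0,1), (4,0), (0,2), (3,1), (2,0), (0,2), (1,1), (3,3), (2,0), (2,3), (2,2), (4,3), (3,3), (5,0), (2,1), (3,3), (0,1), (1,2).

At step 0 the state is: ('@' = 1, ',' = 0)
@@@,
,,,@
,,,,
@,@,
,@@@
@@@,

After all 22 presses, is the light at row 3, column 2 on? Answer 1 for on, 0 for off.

t=0: @@@,
,,,@
,,,,
@,@,
,@@@
@@@,
t=1: @@,@
,,,,
,,,,
@,@,
,@@@
@@@,
t=2: @@,@
,,,,
,@,,
,@,,
,,@@
@@@,
t=3: @@,@
,,,,
,@,@
,@@@
,,@,
@@@,
t=4: @@@,
,,,@
,@,@
,@@@
,,@,
@@@,
t=5: ,,,,
,@,@
,@,@
,@@@
,,@,
@@@,
t=6: ,,,,
,@,@
,@,@
@@@@
@@@,
,@@,
t=7: ,@@@
,@@@
,@,@
@@@@
@@@,
,@@,
t=8: ,@@@
,@@@
,,,@
,,,@
@,@,
,@@,
t=9: ,@@@
@@@@
@@,@
@,,@
@,@,
,@@,
t=10: ,,,,
@@,@
@@,@
@,,@
@,@,
,@@,
t=11: ,@,,
,,@@
@,,@
@,,@
@,@,
,@@,
t=12: ,@,,
,,@@
@,,,
@,@,
@,@@
,@@,
t=13: ,@,,
@,@@
,@,,
,,@,
@,@@
,@@,
t=14: ,@,,
@,@,
,@@@
,,@@
@,@@
,@@,
t=15: ,@,,
@,,,
,,,,
,,,@
@,@@
,@@,
t=16: ,@,,
@,,,
,,,,
,,,,
@,,,
,@@@
t=17: ,@,,
@,,,
,,,@
,,@@
@,,@
,@@@
t=18: ,@,,
@,,,
,,,@
,,@@
,,,@
@,@@
t=19: ,@,,
@@,,
@@@@
,@@@
,,,@
@,@@
t=20: ,@,,
@@,,
@@@,
,@,,
,,,,
@,@@
t=21: @,@,
@,,,
@@@,
,@,,
,,,,
@,@@
t=22: @,,,
@@@@
@@,,
,@,,
,,,,
@,@@

0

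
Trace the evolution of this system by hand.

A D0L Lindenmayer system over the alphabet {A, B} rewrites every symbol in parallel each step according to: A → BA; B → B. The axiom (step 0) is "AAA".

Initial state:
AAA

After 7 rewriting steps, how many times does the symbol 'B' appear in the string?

21

step 0: AAA
step 1: BABABA
step 2: BBABBABBA
step 3: BBBABBBABBBA
step 4: BBBBABBBBABBBBA
step 5: BBBBBABBBBBABBBBBA
step 6: BBBBBBABBBBBBABBBBBBA
step 7: BBBBBBBABBBBBBBABBBBBBBA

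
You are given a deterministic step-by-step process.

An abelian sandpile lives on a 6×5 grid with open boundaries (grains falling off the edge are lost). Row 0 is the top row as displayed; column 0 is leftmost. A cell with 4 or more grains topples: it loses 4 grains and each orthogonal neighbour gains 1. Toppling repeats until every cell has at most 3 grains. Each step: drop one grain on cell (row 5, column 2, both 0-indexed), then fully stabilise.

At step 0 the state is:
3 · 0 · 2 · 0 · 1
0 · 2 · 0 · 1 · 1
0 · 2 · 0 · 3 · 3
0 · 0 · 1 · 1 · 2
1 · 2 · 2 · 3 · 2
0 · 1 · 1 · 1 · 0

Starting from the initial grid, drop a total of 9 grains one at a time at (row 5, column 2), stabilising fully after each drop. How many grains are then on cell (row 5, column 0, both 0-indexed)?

t=0: 3 · 0 · 2 · 0 · 1
0 · 2 · 0 · 1 · 1
0 · 2 · 0 · 3 · 3
0 · 0 · 1 · 1 · 2
1 · 2 · 2 · 3 · 2
0 · 1 · 1 · 1 · 0
t=1: 3 · 0 · 2 · 0 · 1
0 · 2 · 0 · 1 · 1
0 · 2 · 0 · 3 · 3
0 · 0 · 1 · 1 · 2
1 · 2 · 2 · 3 · 2
0 · 1 · 2 · 1 · 0
t=2: 3 · 0 · 2 · 0 · 1
0 · 2 · 0 · 1 · 1
0 · 2 · 0 · 3 · 3
0 · 0 · 1 · 1 · 2
1 · 2 · 2 · 3 · 2
0 · 1 · 3 · 1 · 0
t=3: 3 · 0 · 2 · 0 · 1
0 · 2 · 0 · 1 · 1
0 · 2 · 0 · 3 · 3
0 · 0 · 1 · 1 · 2
1 · 2 · 3 · 3 · 2
0 · 2 · 0 · 2 · 0
t=4: 3 · 0 · 2 · 0 · 1
0 · 2 · 0 · 1 · 1
0 · 2 · 0 · 3 · 3
0 · 0 · 1 · 1 · 2
1 · 2 · 3 · 3 · 2
0 · 2 · 1 · 2 · 0
t=5: 3 · 0 · 2 · 0 · 1
0 · 2 · 0 · 1 · 1
0 · 2 · 0 · 3 · 3
0 · 0 · 1 · 1 · 2
1 · 2 · 3 · 3 · 2
0 · 2 · 2 · 2 · 0
t=6: 3 · 0 · 2 · 0 · 1
0 · 2 · 0 · 1 · 1
0 · 2 · 0 · 3 · 3
0 · 0 · 1 · 1 · 2
1 · 2 · 3 · 3 · 2
0 · 2 · 3 · 2 · 0
t=7: 3 · 0 · 2 · 0 · 1
0 · 2 · 0 · 1 · 1
0 · 2 · 0 · 3 · 3
0 · 0 · 2 · 2 · 2
1 · 3 · 1 · 1 · 3
0 · 3 · 2 · 0 · 1
t=8: 3 · 0 · 2 · 0 · 1
0 · 2 · 0 · 1 · 1
0 · 2 · 0 · 3 · 3
0 · 0 · 2 · 2 · 2
1 · 3 · 1 · 1 · 3
0 · 3 · 3 · 0 · 1
t=9: 3 · 0 · 2 · 0 · 1
0 · 2 · 0 · 1 · 1
0 · 2 · 0 · 3 · 3
0 · 1 · 2 · 2 · 2
2 · 0 · 3 · 1 · 3
1 · 1 · 1 · 1 · 1

1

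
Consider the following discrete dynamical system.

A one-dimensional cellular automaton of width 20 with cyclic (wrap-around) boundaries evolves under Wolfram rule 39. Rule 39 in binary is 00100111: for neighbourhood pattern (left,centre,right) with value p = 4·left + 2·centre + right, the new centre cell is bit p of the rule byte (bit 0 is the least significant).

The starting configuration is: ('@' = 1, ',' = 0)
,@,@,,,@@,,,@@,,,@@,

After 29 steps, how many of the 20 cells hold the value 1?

10

[0] ,@,@,,,@@,,,@@,,,@@,
[1] @@@@,@@,,,@@,,,@@,,,
[2] ,,,,@,,,@@,,,@@,,,@@
[3] ,@@@@,@@,,,@@,,,@@,,
[4] @,,,,@,,,@@,,,@@,,,@
[5] ,,@@@@,@@,,,@@,,,@@,
[6] @@,,,,@,,,@@,,,@@,,,
[7] ,,,@@@@,@@,,,@@,,,@@
[8] ,@@,,,,@,,,@@,,,@@,,
[9] @,,,@@@@,@@,,,@@,,,@
[10] ,,@@,,,,@,,,@@,,,@@,
[11] @@,,,@@@@,@@,,,@@,,,
[12] ,,,@@,,,,@,,,@@,,,@@
[13] ,@@,,,@@@@,@@,,,@@,,
[14] @,,,@@,,,,@,,,@@,,,@
[15] ,,@@,,,@@@@,@@,,,@@,
[16] @@,,,@@,,,,@,,,@@,,,
[17] ,,,@@,,,@@@@,@@,,,@@
[18] ,@@,,,@@,,,,@,,,@@,,
[19] @,,,@@,,,@@@@,@@,,,@
[20] ,,@@,,,@@,,,,@,,,@@,
[21] @@,,,@@,,,@@@@,@@,,,
[22] ,,,@@,,,@@,,,,@,,,@@
[23] ,@@,,,@@,,,@@@@,@@,,
[24] @,,,@@,,,@@,,,,@,,,@
[25] ,,@@,,,@@,,,@@@@,@@,
[26] @@,,,@@,,,@@,,,,@,,,
[27] ,,,@@,,,@@,,,@@@@,@@
[28] ,@@,,,@@,,,@@,,,,@,,
[29] @,,,@@,,,@@,,,@@@@,@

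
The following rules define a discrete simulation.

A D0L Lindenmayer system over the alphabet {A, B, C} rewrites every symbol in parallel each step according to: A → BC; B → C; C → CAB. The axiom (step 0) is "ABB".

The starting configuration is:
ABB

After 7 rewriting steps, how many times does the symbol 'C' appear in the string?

[0] ABB
[1] BCCC
[2] CCABCABCAB
[3] CABCABBCCCABBCCCABBCC
[4] CABBCCCABBCCCCABCABCABBCCCCABCABCABBCCCCABCAB
[5] CABBCCCCABCABCABBCCCCABCABCABCABBCCCABBCCCABBCCCCABCABCABCABBCCCABBCCCABBCCCCABCABCABCABBCCCABBCC
[6] CABBCCCCABCABCABCABBCCCABBCCCABBCCCCABCABCABCABBCCCABBCCCA…BBCCCCABCABCABCABBCCCABBCCCABBCCCABBCCCCABCABCABBCCCCABCAB  (len 208)
[7] CABBCCCCABCABCABCABBCCCABBCCCABBCCCABBCCCCABCABCABBCCCCABC…ABCABBCCCCABCABCABCABBCCCABBCCCABBCCCCABCABCABCABBCCCABBCC  (len 447)

208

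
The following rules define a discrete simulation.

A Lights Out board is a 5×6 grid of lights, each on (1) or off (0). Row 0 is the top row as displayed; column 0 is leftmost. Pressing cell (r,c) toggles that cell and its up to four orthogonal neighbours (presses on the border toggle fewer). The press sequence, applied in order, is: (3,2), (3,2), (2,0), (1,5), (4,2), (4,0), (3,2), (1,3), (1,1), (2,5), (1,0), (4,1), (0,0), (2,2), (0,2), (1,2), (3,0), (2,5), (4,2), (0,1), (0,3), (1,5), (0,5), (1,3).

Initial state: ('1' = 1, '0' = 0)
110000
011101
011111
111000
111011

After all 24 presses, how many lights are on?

14

k=0  110000
011101
011111
111000
111011
k=1  110000
011101
010111
100100
110011
k=2  110000
011101
011111
111000
111011
k=3  110000
111101
101111
011000
111011
k=4  110001
111110
101110
011000
111011
k=5  110001
111110
101110
010000
100111
k=6  110001
111110
101110
110000
010111
k=7  110001
111110
100110
101100
011111
k=8  110101
110000
100010
101100
011111
k=9  100101
001000
110010
101100
011111
k=10  100101
001001
110001
101101
011111
k=11  000101
111001
010001
101101
011111
k=12  000101
111001
010001
111101
100111
k=13  110101
011001
010001
111101
100111
k=14  110101
010001
001101
110101
100111
k=15  101001
011001
001101
110101
100111
k=16  100001
000101
000101
110101
100111
k=17  100001
000101
100101
000101
000111
k=18  100001
000100
100110
000100
000111
k=19  100001
000100
100110
001100
011011
k=20  011001
010100
100110
001100
011011
k=21  010111
010000
100110
001100
011011
k=22  010110
010011
100111
001100
011011
k=23  010101
010010
100111
001100
011011
k=24  010001
011100
100011
001100
011011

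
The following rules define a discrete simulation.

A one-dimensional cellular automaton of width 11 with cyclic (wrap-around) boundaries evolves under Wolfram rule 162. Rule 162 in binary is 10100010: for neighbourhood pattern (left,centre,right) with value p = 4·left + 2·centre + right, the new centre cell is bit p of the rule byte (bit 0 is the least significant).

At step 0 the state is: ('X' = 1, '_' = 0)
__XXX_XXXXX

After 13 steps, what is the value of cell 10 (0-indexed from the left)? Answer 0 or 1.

k=0  __XXX_XXXXX
k=1  _X_X_X_XXX_
k=2  X_X_X_X_X__
k=3  _X_X_X_X__X
k=4  X_X_X_X__X_
k=5  _X_X_X__X_X
k=6  X_X_X__X_X_
k=7  _X_X__X_X_X
k=8  X_X__X_X_X_
k=9  _X__X_X_X_X
k=10  X__X_X_X_X_
k=11  __X_X_X_X_X
k=12  _X_X_X_X_X_
k=13  X_X_X_X_X__

0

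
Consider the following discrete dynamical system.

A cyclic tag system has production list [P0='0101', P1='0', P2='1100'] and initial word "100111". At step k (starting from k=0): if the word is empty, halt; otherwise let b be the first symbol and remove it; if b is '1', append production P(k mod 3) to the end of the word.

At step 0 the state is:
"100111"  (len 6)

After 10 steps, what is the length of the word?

step 0: "100111"  (len 6)
step 1: "001110101"  (len 9)
step 2: "01110101"  (len 8)
step 3: "1110101"  (len 7)
step 4: "1101010101"  (len 10)
step 5: "1010101010"  (len 10)
step 6: "0101010101100"  (len 13)
step 7: "101010101100"  (len 12)
step 8: "010101011000"  (len 12)
step 9: "10101011000"  (len 11)
step 10: "01010110000101"  (len 14)

14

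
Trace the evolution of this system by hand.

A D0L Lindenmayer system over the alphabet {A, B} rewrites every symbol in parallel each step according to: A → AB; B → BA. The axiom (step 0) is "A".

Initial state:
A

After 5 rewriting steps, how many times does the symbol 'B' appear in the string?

16

k=0  A
k=1  AB
k=2  ABBA
k=3  ABBABAAB
k=4  ABBABAABBAABABBA
k=5  ABBABAABBAABABBABAABABBAABBABAAB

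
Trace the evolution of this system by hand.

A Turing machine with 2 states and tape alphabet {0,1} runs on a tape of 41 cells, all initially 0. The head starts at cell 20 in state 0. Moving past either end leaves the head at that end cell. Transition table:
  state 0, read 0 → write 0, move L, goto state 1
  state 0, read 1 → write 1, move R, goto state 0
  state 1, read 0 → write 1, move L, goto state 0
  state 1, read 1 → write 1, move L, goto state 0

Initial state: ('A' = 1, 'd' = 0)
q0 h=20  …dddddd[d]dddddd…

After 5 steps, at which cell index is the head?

0) q0 h=20  …dddddd[d]dddddd…
1) q1 h=19  …dddddd[d]dddddd…
2) q0 h=18  …dddddd[d]Addddd…
3) q1 h=17  …dddddd[d]dAdddd…
4) q0 h=16  …dddddd[d]AdAddd…
5) q1 h=15  …dddddd[d]dAdAdd…

15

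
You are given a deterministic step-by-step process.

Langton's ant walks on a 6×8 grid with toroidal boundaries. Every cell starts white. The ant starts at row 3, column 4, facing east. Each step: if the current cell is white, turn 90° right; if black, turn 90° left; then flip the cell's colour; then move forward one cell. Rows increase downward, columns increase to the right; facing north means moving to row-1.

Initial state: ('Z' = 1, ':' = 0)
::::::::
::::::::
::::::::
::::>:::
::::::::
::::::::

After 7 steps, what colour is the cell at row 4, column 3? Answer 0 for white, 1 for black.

1

step 0: ::::::::
::::::::
::::::::
::::>:::
::::::::
::::::::
step 1: ::::::::
::::::::
::::::::
::::Z:::
::::v:::
::::::::
step 2: ::::::::
::::::::
::::::::
::::Z:::
:::<Z:::
::::::::
step 3: ::::::::
::::::::
::::::::
:::^Z:::
:::ZZ:::
::::::::
step 4: ::::::::
::::::::
::::::::
:::Z>:::
:::ZZ:::
::::::::
step 5: ::::::::
::::::::
::::^:::
:::Z::::
:::ZZ:::
::::::::
step 6: ::::::::
::::::::
::::Z>::
:::Z::::
:::ZZ:::
::::::::
step 7: ::::::::
::::::::
::::ZZ::
:::Z:v::
:::ZZ:::
::::::::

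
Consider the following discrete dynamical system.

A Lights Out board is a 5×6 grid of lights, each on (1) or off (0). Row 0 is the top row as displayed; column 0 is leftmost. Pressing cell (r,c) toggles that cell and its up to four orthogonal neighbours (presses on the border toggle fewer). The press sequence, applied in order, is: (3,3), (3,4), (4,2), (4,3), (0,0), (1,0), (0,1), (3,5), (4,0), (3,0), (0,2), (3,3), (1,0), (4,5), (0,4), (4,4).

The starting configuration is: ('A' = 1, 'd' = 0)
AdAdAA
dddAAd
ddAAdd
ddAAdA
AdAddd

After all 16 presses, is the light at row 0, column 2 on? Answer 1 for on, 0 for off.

k=0  AdAdAA
dddAAd
ddAAdd
ddAAdA
AdAddd
k=1  AdAdAA
dddAAd
ddAddd
ddddAA
AdAAdd
k=2  AdAdAA
dddAAd
ddAdAd
dddAdd
AdAAAd
k=3  AdAdAA
dddAAd
ddAdAd
ddAAdd
AAddAd
k=4  AdAdAA
dddAAd
ddAdAd
ddAddd
AAAAdd
k=5  dAAdAA
AddAAd
ddAdAd
ddAddd
AAAAdd
k=6  AAAdAA
dAdAAd
AdAdAd
ddAddd
AAAAdd
k=7  ddddAA
dddAAd
AdAdAd
ddAddd
AAAAdd
k=8  ddddAA
dddAAd
AdAdAA
ddAdAA
AAAAdA
k=9  ddddAA
dddAAd
AdAdAA
AdAdAA
ddAAdA
k=10  ddddAA
dddAAd
ddAdAA
dAAdAA
AdAAdA
k=11  dAAAAA
ddAAAd
ddAdAA
dAAdAA
AdAAdA
k=12  dAAAAA
ddAAAd
ddAAAA
dAdAdA
AdAddA
k=13  AAAAAA
AAAAAd
AdAAAA
dAdAdA
AdAddA
k=14  AAAAAA
AAAAAd
AdAAAA
dAdAdd
AdAdAd
k=15  AAAddd
AAAAdd
AdAAAA
dAdAdd
AdAdAd
k=16  AAAddd
AAAAdd
AdAAAA
dAdAAd
AdAAdA

1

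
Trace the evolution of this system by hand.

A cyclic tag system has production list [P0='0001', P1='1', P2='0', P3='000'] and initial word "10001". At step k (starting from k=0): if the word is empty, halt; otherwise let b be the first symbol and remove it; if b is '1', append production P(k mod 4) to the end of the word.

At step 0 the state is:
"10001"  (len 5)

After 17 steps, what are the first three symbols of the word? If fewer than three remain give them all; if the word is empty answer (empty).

000

[0] "10001"  (len 5)
[1] "00010001"  (len 8)
[2] "0010001"  (len 7)
[3] "010001"  (len 6)
[4] "10001"  (len 5)
[5] "00010001"  (len 8)
[6] "0010001"  (len 7)
[7] "010001"  (len 6)
[8] "10001"  (len 5)
[9] "00010001"  (len 8)
[10] "0010001"  (len 7)
[11] "010001"  (len 6)
[12] "10001"  (len 5)
[13] "00010001"  (len 8)
[14] "0010001"  (len 7)
[15] "010001"  (len 6)
[16] "10001"  (len 5)
[17] "00010001"  (len 8)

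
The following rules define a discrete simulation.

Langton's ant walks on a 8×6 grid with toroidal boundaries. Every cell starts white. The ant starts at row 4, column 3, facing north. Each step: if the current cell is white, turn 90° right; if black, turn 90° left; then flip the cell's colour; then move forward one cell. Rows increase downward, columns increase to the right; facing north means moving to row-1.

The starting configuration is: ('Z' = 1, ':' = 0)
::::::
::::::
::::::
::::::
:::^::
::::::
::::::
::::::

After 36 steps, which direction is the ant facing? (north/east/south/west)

[0] ::::::
::::::
::::::
::::::
:::^::
::::::
::::::
::::::
[1] ::::::
::::::
::::::
::::::
:::Z>:
::::::
::::::
::::::
[2] ::::::
::::::
::::::
::::::
:::ZZ:
::::v:
::::::
::::::
[3] ::::::
::::::
::::::
::::::
:::ZZ:
:::<Z:
::::::
::::::
[4] ::::::
::::::
::::::
::::::
:::^Z:
:::ZZ:
::::::
::::::
[5] ::::::
::::::
::::::
::::::
::<:Z:
:::ZZ:
::::::
::::::
[6] ::::::
::::::
::::::
::^:::
::Z:Z:
:::ZZ:
::::::
::::::
[7] ::::::
::::::
::::::
::Z>::
::Z:Z:
:::ZZ:
::::::
::::::
[8] ::::::
::::::
::::::
::ZZ::
::ZvZ:
:::ZZ:
::::::
::::::
[9] ::::::
::::::
::::::
::ZZ::
::<ZZ:
:::ZZ:
::::::
::::::
[10] ::::::
::::::
::::::
::ZZ::
:::ZZ:
::vZZ:
::::::
::::::
[11] ::::::
::::::
::::::
::ZZ::
:::ZZ:
:<ZZZ:
::::::
::::::
[12] ::::::
::::::
::::::
::ZZ::
:^:ZZ:
:ZZZZ:
::::::
::::::
[13] ::::::
::::::
::::::
::ZZ::
:Z>ZZ:
:ZZZZ:
::::::
::::::
[14] ::::::
::::::
::::::
::ZZ::
:ZZZZ:
:ZvZZ:
::::::
::::::
[15] ::::::
::::::
::::::
::ZZ::
:ZZZZ:
:Z:>Z:
::::::
::::::
[16] ::::::
::::::
::::::
::ZZ::
:ZZ^Z:
:Z::Z:
::::::
::::::
[17] ::::::
::::::
::::::
::ZZ::
:Z<:Z:
:Z::Z:
::::::
::::::
[18] ::::::
::::::
::::::
::ZZ::
:Z::Z:
:Zv:Z:
::::::
::::::
[19] ::::::
::::::
::::::
::ZZ::
:Z::Z:
:<Z:Z:
::::::
::::::
[20] ::::::
::::::
::::::
::ZZ::
:Z::Z:
::Z:Z:
:v::::
::::::
[21] ::::::
::::::
::::::
::ZZ::
:Z::Z:
::Z:Z:
<Z::::
::::::
[22] ::::::
::::::
::::::
::ZZ::
:Z::Z:
^:Z:Z:
ZZ::::
::::::
[23] ::::::
::::::
::::::
::ZZ::
:Z::Z:
Z>Z:Z:
ZZ::::
::::::
[24] ::::::
::::::
::::::
::ZZ::
:Z::Z:
ZZZ:Z:
Zv::::
::::::
[25] ::::::
::::::
::::::
::ZZ::
:Z::Z:
ZZZ:Z:
Z:>:::
::::::
[26] ::::::
::::::
::::::
::ZZ::
:Z::Z:
ZZZ:Z:
Z:Z:::
::v:::
[27] ::::::
::::::
::::::
::ZZ::
:Z::Z:
ZZZ:Z:
Z:Z:::
:<Z:::
[28] ::::::
::::::
::::::
::ZZ::
:Z::Z:
ZZZ:Z:
Z^Z:::
:ZZ:::
[29] ::::::
::::::
::::::
::ZZ::
:Z::Z:
ZZZ:Z:
ZZ>:::
:ZZ:::
[30] ::::::
::::::
::::::
::ZZ::
:Z::Z:
ZZ^:Z:
ZZ::::
:ZZ:::
[31] ::::::
::::::
::::::
::ZZ::
:Z::Z:
Z<::Z:
ZZ::::
:ZZ:::
[32] ::::::
::::::
::::::
::ZZ::
:Z::Z:
Z:::Z:
Zv::::
:ZZ:::
[33] ::::::
::::::
::::::
::ZZ::
:Z::Z:
Z:::Z:
Z:>:::
:ZZ:::
[34] ::::::
::::::
::::::
::ZZ::
:Z::Z:
Z:::Z:
Z:Z:::
:Zv:::
[35] ::::::
::::::
::::::
::ZZ::
:Z::Z:
Z:::Z:
Z:Z:::
:Z:>::
[36] :::v::
::::::
::::::
::ZZ::
:Z::Z:
Z:::Z:
Z:Z:::
:Z:Z::

south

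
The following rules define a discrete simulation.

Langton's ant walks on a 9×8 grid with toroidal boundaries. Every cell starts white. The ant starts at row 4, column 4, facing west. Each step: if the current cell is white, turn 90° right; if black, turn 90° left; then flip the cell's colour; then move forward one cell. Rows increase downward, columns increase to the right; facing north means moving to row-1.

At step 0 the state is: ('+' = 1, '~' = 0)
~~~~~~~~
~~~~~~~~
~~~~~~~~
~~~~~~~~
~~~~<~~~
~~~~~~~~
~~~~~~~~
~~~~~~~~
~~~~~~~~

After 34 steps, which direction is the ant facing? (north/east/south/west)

east

step 0: ~~~~~~~~
~~~~~~~~
~~~~~~~~
~~~~~~~~
~~~~<~~~
~~~~~~~~
~~~~~~~~
~~~~~~~~
~~~~~~~~
step 1: ~~~~~~~~
~~~~~~~~
~~~~~~~~
~~~~^~~~
~~~~+~~~
~~~~~~~~
~~~~~~~~
~~~~~~~~
~~~~~~~~
step 2: ~~~~~~~~
~~~~~~~~
~~~~~~~~
~~~~+>~~
~~~~+~~~
~~~~~~~~
~~~~~~~~
~~~~~~~~
~~~~~~~~
step 3: ~~~~~~~~
~~~~~~~~
~~~~~~~~
~~~~++~~
~~~~+v~~
~~~~~~~~
~~~~~~~~
~~~~~~~~
~~~~~~~~
step 4: ~~~~~~~~
~~~~~~~~
~~~~~~~~
~~~~++~~
~~~~<+~~
~~~~~~~~
~~~~~~~~
~~~~~~~~
~~~~~~~~
step 5: ~~~~~~~~
~~~~~~~~
~~~~~~~~
~~~~++~~
~~~~~+~~
~~~~v~~~
~~~~~~~~
~~~~~~~~
~~~~~~~~
step 6: ~~~~~~~~
~~~~~~~~
~~~~~~~~
~~~~++~~
~~~~~+~~
~~~<+~~~
~~~~~~~~
~~~~~~~~
~~~~~~~~
step 7: ~~~~~~~~
~~~~~~~~
~~~~~~~~
~~~~++~~
~~~^~+~~
~~~++~~~
~~~~~~~~
~~~~~~~~
~~~~~~~~
step 8: ~~~~~~~~
~~~~~~~~
~~~~~~~~
~~~~++~~
~~~+>+~~
~~~++~~~
~~~~~~~~
~~~~~~~~
~~~~~~~~
step 9: ~~~~~~~~
~~~~~~~~
~~~~~~~~
~~~~++~~
~~~+++~~
~~~+v~~~
~~~~~~~~
~~~~~~~~
~~~~~~~~
step 10: ~~~~~~~~
~~~~~~~~
~~~~~~~~
~~~~++~~
~~~+++~~
~~~+~>~~
~~~~~~~~
~~~~~~~~
~~~~~~~~
step 11: ~~~~~~~~
~~~~~~~~
~~~~~~~~
~~~~++~~
~~~+++~~
~~~+~+~~
~~~~~v~~
~~~~~~~~
~~~~~~~~
step 12: ~~~~~~~~
~~~~~~~~
~~~~~~~~
~~~~++~~
~~~+++~~
~~~+~+~~
~~~~<+~~
~~~~~~~~
~~~~~~~~
step 13: ~~~~~~~~
~~~~~~~~
~~~~~~~~
~~~~++~~
~~~+++~~
~~~+^+~~
~~~~++~~
~~~~~~~~
~~~~~~~~
step 14: ~~~~~~~~
~~~~~~~~
~~~~~~~~
~~~~++~~
~~~+++~~
~~~++>~~
~~~~++~~
~~~~~~~~
~~~~~~~~
step 15: ~~~~~~~~
~~~~~~~~
~~~~~~~~
~~~~++~~
~~~++^~~
~~~++~~~
~~~~++~~
~~~~~~~~
~~~~~~~~
step 16: ~~~~~~~~
~~~~~~~~
~~~~~~~~
~~~~++~~
~~~+<~~~
~~~++~~~
~~~~++~~
~~~~~~~~
~~~~~~~~
step 17: ~~~~~~~~
~~~~~~~~
~~~~~~~~
~~~~++~~
~~~+~~~~
~~~+v~~~
~~~~++~~
~~~~~~~~
~~~~~~~~
step 18: ~~~~~~~~
~~~~~~~~
~~~~~~~~
~~~~++~~
~~~+~~~~
~~~+~>~~
~~~~++~~
~~~~~~~~
~~~~~~~~
step 19: ~~~~~~~~
~~~~~~~~
~~~~~~~~
~~~~++~~
~~~+~~~~
~~~+~+~~
~~~~+v~~
~~~~~~~~
~~~~~~~~
step 20: ~~~~~~~~
~~~~~~~~
~~~~~~~~
~~~~++~~
~~~+~~~~
~~~+~+~~
~~~~+~>~
~~~~~~~~
~~~~~~~~
step 21: ~~~~~~~~
~~~~~~~~
~~~~~~~~
~~~~++~~
~~~+~~~~
~~~+~+~~
~~~~+~+~
~~~~~~v~
~~~~~~~~
step 22: ~~~~~~~~
~~~~~~~~
~~~~~~~~
~~~~++~~
~~~+~~~~
~~~+~+~~
~~~~+~+~
~~~~~<+~
~~~~~~~~
step 23: ~~~~~~~~
~~~~~~~~
~~~~~~~~
~~~~++~~
~~~+~~~~
~~~+~+~~
~~~~+^+~
~~~~~++~
~~~~~~~~
step 24: ~~~~~~~~
~~~~~~~~
~~~~~~~~
~~~~++~~
~~~+~~~~
~~~+~+~~
~~~~++>~
~~~~~++~
~~~~~~~~
step 25: ~~~~~~~~
~~~~~~~~
~~~~~~~~
~~~~++~~
~~~+~~~~
~~~+~+^~
~~~~++~~
~~~~~++~
~~~~~~~~
step 26: ~~~~~~~~
~~~~~~~~
~~~~~~~~
~~~~++~~
~~~+~~~~
~~~+~++>
~~~~++~~
~~~~~++~
~~~~~~~~
step 27: ~~~~~~~~
~~~~~~~~
~~~~~~~~
~~~~++~~
~~~+~~~~
~~~+~+++
~~~~++~v
~~~~~++~
~~~~~~~~
step 28: ~~~~~~~~
~~~~~~~~
~~~~~~~~
~~~~++~~
~~~+~~~~
~~~+~+++
~~~~++<+
~~~~~++~
~~~~~~~~
step 29: ~~~~~~~~
~~~~~~~~
~~~~~~~~
~~~~++~~
~~~+~~~~
~~~+~+^+
~~~~++++
~~~~~++~
~~~~~~~~
step 30: ~~~~~~~~
~~~~~~~~
~~~~~~~~
~~~~++~~
~~~+~~~~
~~~+~<~+
~~~~++++
~~~~~++~
~~~~~~~~
step 31: ~~~~~~~~
~~~~~~~~
~~~~~~~~
~~~~++~~
~~~+~~~~
~~~+~~~+
~~~~+v++
~~~~~++~
~~~~~~~~
step 32: ~~~~~~~~
~~~~~~~~
~~~~~~~~
~~~~++~~
~~~+~~~~
~~~+~~~+
~~~~+~>+
~~~~~++~
~~~~~~~~
step 33: ~~~~~~~~
~~~~~~~~
~~~~~~~~
~~~~++~~
~~~+~~~~
~~~+~~^+
~~~~+~~+
~~~~~++~
~~~~~~~~
step 34: ~~~~~~~~
~~~~~~~~
~~~~~~~~
~~~~++~~
~~~+~~~~
~~~+~~+>
~~~~+~~+
~~~~~++~
~~~~~~~~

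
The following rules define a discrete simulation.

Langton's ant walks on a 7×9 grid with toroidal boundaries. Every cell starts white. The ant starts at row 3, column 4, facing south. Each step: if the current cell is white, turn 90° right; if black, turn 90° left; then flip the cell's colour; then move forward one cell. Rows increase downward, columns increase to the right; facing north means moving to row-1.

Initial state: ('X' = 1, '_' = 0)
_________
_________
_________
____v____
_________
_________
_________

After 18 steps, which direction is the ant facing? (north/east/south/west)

north

[0] _________
_________
_________
____v____
_________
_________
_________
[1] _________
_________
_________
___<X____
_________
_________
_________
[2] _________
_________
___^_____
___XX____
_________
_________
_________
[3] _________
_________
___X>____
___XX____
_________
_________
_________
[4] _________
_________
___XX____
___Xv____
_________
_________
_________
[5] _________
_________
___XX____
___X_>___
_________
_________
_________
[6] _________
_________
___XX____
___X_X___
_____v___
_________
_________
[7] _________
_________
___XX____
___X_X___
____<X___
_________
_________
[8] _________
_________
___XX____
___X^X___
____XX___
_________
_________
[9] _________
_________
___XX____
___XX>___
____XX___
_________
_________
[10] _________
_________
___XX^___
___XX____
____XX___
_________
_________
[11] _________
_________
___XXX>__
___XX____
____XX___
_________
_________
[12] _________
_________
___XXXX__
___XX_v__
____XX___
_________
_________
[13] _________
_________
___XXXX__
___XX<X__
____XX___
_________
_________
[14] _________
_________
___XX^X__
___XXXX__
____XX___
_________
_________
[15] _________
_________
___X<_X__
___XXXX__
____XX___
_________
_________
[16] _________
_________
___X__X__
___XvXX__
____XX___
_________
_________
[17] _________
_________
___X__X__
___X_>X__
____XX___
_________
_________
[18] _________
_________
___X_^X__
___X__X__
____XX___
_________
_________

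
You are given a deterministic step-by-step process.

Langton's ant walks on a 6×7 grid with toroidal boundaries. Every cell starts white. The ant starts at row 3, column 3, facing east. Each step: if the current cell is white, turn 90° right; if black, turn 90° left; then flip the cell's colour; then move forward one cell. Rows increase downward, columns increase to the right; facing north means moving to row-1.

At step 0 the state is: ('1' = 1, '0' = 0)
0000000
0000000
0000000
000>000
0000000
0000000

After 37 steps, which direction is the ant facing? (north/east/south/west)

north

t=0: 0000000
0000000
0000000
000>000
0000000
0000000
t=1: 0000000
0000000
0000000
0001000
000v000
0000000
t=2: 0000000
0000000
0000000
0001000
00<1000
0000000
t=3: 0000000
0000000
0000000
00^1000
0011000
0000000
t=4: 0000000
0000000
0000000
001>000
0011000
0000000
t=5: 0000000
0000000
000^000
0010000
0011000
0000000
t=6: 0000000
0000000
0001>00
0010000
0011000
0000000
t=7: 0000000
0000000
0001100
0010v00
0011000
0000000
t=8: 0000000
0000000
0001100
001<100
0011000
0000000
t=9: 0000000
0000000
000^100
0011100
0011000
0000000
t=10: 0000000
0000000
00<0100
0011100
0011000
0000000
t=11: 0000000
00^0000
0010100
0011100
0011000
0000000
t=12: 0000000
001>000
0010100
0011100
0011000
0000000
t=13: 0000000
0011000
001v100
0011100
0011000
0000000
t=14: 0000000
0011000
00<1100
0011100
0011000
0000000
t=15: 0000000
0011000
0001100
00v1100
0011000
0000000
t=16: 0000000
0011000
0001100
000>100
0011000
0000000
t=17: 0000000
0011000
000^100
0000100
0011000
0000000
t=18: 0000000
0011000
00<0100
0000100
0011000
0000000
t=19: 0000000
00^1000
0010100
0000100
0011000
0000000
t=20: 0000000
0<01000
0010100
0000100
0011000
0000000
t=21: 0^00000
0101000
0010100
0000100
0011000
0000000
t=22: 01>0000
0101000
0010100
0000100
0011000
0000000
t=23: 0110000
01v1000
0010100
0000100
0011000
0000000
t=24: 0110000
0<11000
0010100
0000100
0011000
0000000
t=25: 0110000
0011000
0v10100
0000100
0011000
0000000
t=26: 0110000
0011000
<110100
0000100
0011000
0000000
t=27: 0110000
^011000
1110100
0000100
0011000
0000000
t=28: 0110000
1>11000
1110100
0000100
0011000
0000000
t=29: 0110000
1111000
1v10100
0000100
0011000
0000000
t=30: 0110000
1111000
10>0100
0000100
0011000
0000000
t=31: 0110000
11^1000
1000100
0000100
0011000
0000000
t=32: 0110000
1<01000
1000100
0000100
0011000
0000000
t=33: 0110000
1001000
1v00100
0000100
0011000
0000000
t=34: 0110000
1001000
<100100
0000100
0011000
0000000
t=35: 0110000
1001000
0100100
v000100
0011000
0000000
t=36: 0110000
1001000
0100100
100010<
0011000
0000000
t=37: 0110000
1001000
010010^
1000101
0011000
0000000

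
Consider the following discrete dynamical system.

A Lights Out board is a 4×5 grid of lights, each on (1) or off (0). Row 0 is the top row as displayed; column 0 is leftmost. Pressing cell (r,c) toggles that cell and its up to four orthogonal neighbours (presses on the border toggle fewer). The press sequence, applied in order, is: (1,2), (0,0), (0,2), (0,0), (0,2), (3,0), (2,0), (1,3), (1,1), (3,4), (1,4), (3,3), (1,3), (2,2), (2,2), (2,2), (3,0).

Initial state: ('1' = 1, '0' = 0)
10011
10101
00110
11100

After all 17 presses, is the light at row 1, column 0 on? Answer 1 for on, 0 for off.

1

step 0: 10011
10101
00110
11100
step 1: 10111
11011
00010
11100
step 2: 01111
01011
00010
11100
step 3: 00001
01111
00010
11100
step 4: 11001
11111
00010
11100
step 5: 10111
11011
00010
11100
step 6: 10111
11011
10010
00100
step 7: 10111
01011
01010
10100
step 8: 10101
01100
01000
10100
step 9: 11101
10000
00000
10100
step 10: 11101
10000
00001
10111
step 11: 11100
10011
00000
10111
step 12: 11100
10011
00010
10000
step 13: 11110
10100
00000
10000
step 14: 11110
10000
01110
10100
step 15: 11110
10100
00000
10000
step 16: 11110
10000
01110
10100
step 17: 11110
10000
11110
01100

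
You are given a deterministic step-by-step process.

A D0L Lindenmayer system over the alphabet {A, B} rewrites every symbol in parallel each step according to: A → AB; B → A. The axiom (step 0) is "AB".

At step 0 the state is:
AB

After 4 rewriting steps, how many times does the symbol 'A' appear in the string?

k=0  AB
k=1  ABA
k=2  ABAAB
k=3  ABAABABA
k=4  ABAABABAABAAB

8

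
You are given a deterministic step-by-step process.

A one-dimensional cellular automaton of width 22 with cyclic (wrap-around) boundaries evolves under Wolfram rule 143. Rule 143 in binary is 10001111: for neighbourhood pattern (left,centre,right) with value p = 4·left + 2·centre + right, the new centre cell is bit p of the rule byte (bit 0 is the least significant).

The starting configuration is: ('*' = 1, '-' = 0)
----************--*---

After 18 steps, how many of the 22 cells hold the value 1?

18

k=0  ----************--*---
k=1  ***************--**-**
k=2  **************--**--**
k=3  *************--**--***
k=4  ************--**--****
k=5  ***********--**--*****
k=6  **********--**--******
k=7  *********--**--*******
k=8  ********--**--********
k=9  *******--**--*********
k=10  ******--**--**********
k=11  *****--**--***********
k=12  ****--**--************
k=13  ***--**--*************
k=14  **--**--**************
k=15  *--**--***************
k=16  --**--****************
k=17  -**--****************-
k=18  **--****************--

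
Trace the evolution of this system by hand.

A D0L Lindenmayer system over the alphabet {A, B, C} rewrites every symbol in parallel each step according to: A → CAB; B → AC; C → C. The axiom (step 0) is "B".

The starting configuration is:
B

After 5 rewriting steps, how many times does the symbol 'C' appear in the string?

step 0: B
step 1: AC
step 2: CABC
step 3: CCABACC
step 4: CCCABACCABCC
step 5: CCCCABACCABCCCABACCC

12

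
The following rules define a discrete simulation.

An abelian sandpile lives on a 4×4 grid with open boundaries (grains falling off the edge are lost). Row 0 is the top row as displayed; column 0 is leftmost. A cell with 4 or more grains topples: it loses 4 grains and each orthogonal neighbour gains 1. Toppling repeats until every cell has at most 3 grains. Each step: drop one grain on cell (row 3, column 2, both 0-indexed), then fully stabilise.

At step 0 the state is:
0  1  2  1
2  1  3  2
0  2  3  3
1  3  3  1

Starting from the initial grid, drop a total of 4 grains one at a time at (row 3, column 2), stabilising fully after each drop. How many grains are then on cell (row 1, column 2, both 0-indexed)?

2

gen 0: 0  1  2  1
2  1  3  2
0  2  3  3
1  3  3  1
gen 1: 0  1  3  2
2  3  1  0
1  0  3  1
2  1  2  3
gen 2: 0  1  3  2
2  3  1  0
1  0  3  1
2  1  3  3
gen 3: 0  1  3  2
2  3  2  0
1  1  0  3
2  2  2  0
gen 4: 0  1  3  2
2  3  2  0
1  1  0  3
2  2  3  0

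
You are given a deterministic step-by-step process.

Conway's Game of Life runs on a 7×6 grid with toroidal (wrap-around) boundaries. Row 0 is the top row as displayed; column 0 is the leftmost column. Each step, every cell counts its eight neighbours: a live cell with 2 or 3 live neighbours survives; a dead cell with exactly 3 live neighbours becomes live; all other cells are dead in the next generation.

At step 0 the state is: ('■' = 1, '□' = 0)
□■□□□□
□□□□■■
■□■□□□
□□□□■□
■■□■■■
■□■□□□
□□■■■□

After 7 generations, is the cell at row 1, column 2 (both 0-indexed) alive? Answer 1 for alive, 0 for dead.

step 0: □■□□□□
□□□□■■
■□■□□□
□□□□■□
■■□■■■
■□■□□□
□□■■■□
step 1: □□■□□■
■■□□□■
□□□■■□
□□■□■□
■■■■■□
■□□□□□
□□■■□□
step 2: □□■■■■
■■■■□■
■■■■■□
□□□□□□
■□■□■□
■□□□■■
□■■■□□
step 3: □□□□□■
□□□□□□
□□□□■□
■□□□■□
■■□■■□
■□□□■□
□■□□□□
step 4: □□□□□□
□□□□□□
□□□□□■
■■□□■□
■■□■■□
■□■■■□
■□□□□■
step 5: □□□□□□
□□□□□□
■□□□□■
□■■■■□
□□□□□□
□□■□□□
■■□■■■
step 6: ■□□□■■
□□□□□□
■■■■■■
■■■■■■
□■□□□□
■■■■■■
■■■■■■
step 7: □□■□□□
□□■□□□
□□□□□□
□□□□□□
□□□□□□
□□□□□□
□□□□□□

1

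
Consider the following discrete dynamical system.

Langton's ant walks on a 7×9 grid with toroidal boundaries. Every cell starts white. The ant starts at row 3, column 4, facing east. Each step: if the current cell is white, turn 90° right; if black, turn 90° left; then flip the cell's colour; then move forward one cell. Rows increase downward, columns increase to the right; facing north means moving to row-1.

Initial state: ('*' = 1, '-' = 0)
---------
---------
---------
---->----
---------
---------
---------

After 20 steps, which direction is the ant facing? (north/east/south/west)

t=0: ---------
---------
---------
---->----
---------
---------
---------
t=1: ---------
---------
---------
----*----
----v----
---------
---------
t=2: ---------
---------
---------
----*----
---<*----
---------
---------
t=3: ---------
---------
---------
---^*----
---**----
---------
---------
t=4: ---------
---------
---------
---*>----
---**----
---------
---------
t=5: ---------
---------
----^----
---*-----
---**----
---------
---------
t=6: ---------
---------
----*>---
---*-----
---**----
---------
---------
t=7: ---------
---------
----**---
---*-v---
---**----
---------
---------
t=8: ---------
---------
----**---
---*<*---
---**----
---------
---------
t=9: ---------
---------
----^*---
---***---
---**----
---------
---------
t=10: ---------
---------
---<-*---
---***---
---**----
---------
---------
t=11: ---------
---^-----
---*-*---
---***---
---**----
---------
---------
t=12: ---------
---*>----
---*-*---
---***---
---**----
---------
---------
t=13: ---------
---**----
---*v*---
---***---
---**----
---------
---------
t=14: ---------
---**----
---<**---
---***---
---**----
---------
---------
t=15: ---------
---**----
----**---
---v**---
---**----
---------
---------
t=16: ---------
---**----
----**---
---->*---
---**----
---------
---------
t=17: ---------
---**----
----^*---
-----*---
---**----
---------
---------
t=18: ---------
---**----
---<-*---
-----*---
---**----
---------
---------
t=19: ---------
---^*----
---*-*---
-----*---
---**----
---------
---------
t=20: ---------
--<-*----
---*-*---
-----*---
---**----
---------
---------

west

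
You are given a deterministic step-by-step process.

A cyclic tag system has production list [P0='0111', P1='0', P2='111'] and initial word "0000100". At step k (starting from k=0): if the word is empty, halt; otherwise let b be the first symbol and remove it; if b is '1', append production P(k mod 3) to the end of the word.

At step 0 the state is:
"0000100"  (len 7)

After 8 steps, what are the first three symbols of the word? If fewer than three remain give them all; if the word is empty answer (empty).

[0] "0000100"  (len 7)
[1] "000100"  (len 6)
[2] "00100"  (len 5)
[3] "0100"  (len 4)
[4] "100"  (len 3)
[5] "000"  (len 3)
[6] "00"  (len 2)
[7] "0"  (len 1)
[8] (halted — word empty)

(empty)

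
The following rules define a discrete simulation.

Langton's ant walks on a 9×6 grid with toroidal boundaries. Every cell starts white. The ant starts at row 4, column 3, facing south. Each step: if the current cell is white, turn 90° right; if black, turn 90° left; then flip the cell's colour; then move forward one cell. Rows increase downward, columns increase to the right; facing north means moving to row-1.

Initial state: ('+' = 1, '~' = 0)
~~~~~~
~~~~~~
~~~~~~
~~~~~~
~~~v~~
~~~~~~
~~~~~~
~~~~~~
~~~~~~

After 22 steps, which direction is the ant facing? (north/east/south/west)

south

t=0: ~~~~~~
~~~~~~
~~~~~~
~~~~~~
~~~v~~
~~~~~~
~~~~~~
~~~~~~
~~~~~~
t=1: ~~~~~~
~~~~~~
~~~~~~
~~~~~~
~~<+~~
~~~~~~
~~~~~~
~~~~~~
~~~~~~
t=2: ~~~~~~
~~~~~~
~~~~~~
~~^~~~
~~++~~
~~~~~~
~~~~~~
~~~~~~
~~~~~~
t=3: ~~~~~~
~~~~~~
~~~~~~
~~+>~~
~~++~~
~~~~~~
~~~~~~
~~~~~~
~~~~~~
t=4: ~~~~~~
~~~~~~
~~~~~~
~~++~~
~~+v~~
~~~~~~
~~~~~~
~~~~~~
~~~~~~
t=5: ~~~~~~
~~~~~~
~~~~~~
~~++~~
~~+~>~
~~~~~~
~~~~~~
~~~~~~
~~~~~~
t=6: ~~~~~~
~~~~~~
~~~~~~
~~++~~
~~+~+~
~~~~v~
~~~~~~
~~~~~~
~~~~~~
t=7: ~~~~~~
~~~~~~
~~~~~~
~~++~~
~~+~+~
~~~<+~
~~~~~~
~~~~~~
~~~~~~
t=8: ~~~~~~
~~~~~~
~~~~~~
~~++~~
~~+^+~
~~~++~
~~~~~~
~~~~~~
~~~~~~
t=9: ~~~~~~
~~~~~~
~~~~~~
~~++~~
~~++>~
~~~++~
~~~~~~
~~~~~~
~~~~~~
t=10: ~~~~~~
~~~~~~
~~~~~~
~~++^~
~~++~~
~~~++~
~~~~~~
~~~~~~
~~~~~~
t=11: ~~~~~~
~~~~~~
~~~~~~
~~+++>
~~++~~
~~~++~
~~~~~~
~~~~~~
~~~~~~
t=12: ~~~~~~
~~~~~~
~~~~~~
~~++++
~~++~v
~~~++~
~~~~~~
~~~~~~
~~~~~~
t=13: ~~~~~~
~~~~~~
~~~~~~
~~++++
~~++<+
~~~++~
~~~~~~
~~~~~~
~~~~~~
t=14: ~~~~~~
~~~~~~
~~~~~~
~~++^+
~~++++
~~~++~
~~~~~~
~~~~~~
~~~~~~
t=15: ~~~~~~
~~~~~~
~~~~~~
~~+<~+
~~++++
~~~++~
~~~~~~
~~~~~~
~~~~~~
t=16: ~~~~~~
~~~~~~
~~~~~~
~~+~~+
~~+v++
~~~++~
~~~~~~
~~~~~~
~~~~~~
t=17: ~~~~~~
~~~~~~
~~~~~~
~~+~~+
~~+~>+
~~~++~
~~~~~~
~~~~~~
~~~~~~
t=18: ~~~~~~
~~~~~~
~~~~~~
~~+~^+
~~+~~+
~~~++~
~~~~~~
~~~~~~
~~~~~~
t=19: ~~~~~~
~~~~~~
~~~~~~
~~+~+>
~~+~~+
~~~++~
~~~~~~
~~~~~~
~~~~~~
t=20: ~~~~~~
~~~~~~
~~~~~^
~~+~+~
~~+~~+
~~~++~
~~~~~~
~~~~~~
~~~~~~
t=21: ~~~~~~
~~~~~~
>~~~~+
~~+~+~
~~+~~+
~~~++~
~~~~~~
~~~~~~
~~~~~~
t=22: ~~~~~~
~~~~~~
+~~~~+
v~+~+~
~~+~~+
~~~++~
~~~~~~
~~~~~~
~~~~~~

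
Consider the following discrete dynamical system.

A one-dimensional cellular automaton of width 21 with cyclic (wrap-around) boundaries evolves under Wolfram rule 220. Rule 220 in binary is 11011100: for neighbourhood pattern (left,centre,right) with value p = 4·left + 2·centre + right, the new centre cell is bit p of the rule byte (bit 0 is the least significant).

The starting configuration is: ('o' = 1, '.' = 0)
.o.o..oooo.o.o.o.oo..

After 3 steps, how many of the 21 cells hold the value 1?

gen 0: .o.o..oooo.o.o.o.oo..
gen 1: .o.oo.oooo.o.o.o.ooo.
gen 2: .o.oo.oooo.o.o.o.oooo
gen 3: .o.oo.oooo.o.o.o.oooo

14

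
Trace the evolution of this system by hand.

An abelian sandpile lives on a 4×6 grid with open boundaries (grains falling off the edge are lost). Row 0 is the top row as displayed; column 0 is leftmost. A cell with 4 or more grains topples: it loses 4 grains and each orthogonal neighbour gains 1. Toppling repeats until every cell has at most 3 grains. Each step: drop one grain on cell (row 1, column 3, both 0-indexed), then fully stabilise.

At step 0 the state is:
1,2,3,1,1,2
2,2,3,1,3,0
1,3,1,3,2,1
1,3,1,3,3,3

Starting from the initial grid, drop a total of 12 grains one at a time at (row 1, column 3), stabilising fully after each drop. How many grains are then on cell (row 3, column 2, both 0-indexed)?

2

[0] 1,2,3,1,1,2
2,2,3,1,3,0
1,3,1,3,2,1
1,3,1,3,3,3
[1] 1,2,3,1,1,2
2,2,3,2,3,0
1,3,1,3,2,1
1,3,1,3,3,3
[2] 1,2,3,1,1,2
2,2,3,3,3,0
1,3,1,3,2,1
1,3,1,3,3,3
[3] 1,3,0,3,2,2
2,3,1,3,1,1
1,3,3,2,1,3
1,3,2,1,2,0
[4] 1,3,1,0,3,2
2,3,2,1,2,1
1,3,3,3,1,3
1,3,2,1,2,0
[5] 1,3,1,0,3,2
2,3,2,2,2,1
1,3,3,3,1,3
1,3,2,1,2,0
[6] 1,3,1,0,3,2
2,3,2,3,2,1
1,3,3,3,1,3
1,3,2,1,2,0
[7] 2,0,3,1,3,2
3,2,1,2,3,1
2,2,3,1,2,3
2,1,0,3,2,0
[8] 2,0,3,1,3,2
3,2,1,3,3,1
2,2,3,1,2,3
2,1,0,3,2,0
[9] 2,0,3,3,0,3
3,2,2,1,1,2
2,2,3,2,3,3
2,1,0,3,2,0
[10] 2,0,3,3,0,3
3,2,2,2,1,2
2,2,3,2,3,3
2,1,0,3,2,0
[11] 2,0,3,3,0,3
3,2,2,3,1,2
2,2,3,2,3,3
2,1,0,3,2,0
[12] 2,1,1,1,1,3
3,3,1,3,3,3
2,3,1,2,2,0
2,1,2,1,0,2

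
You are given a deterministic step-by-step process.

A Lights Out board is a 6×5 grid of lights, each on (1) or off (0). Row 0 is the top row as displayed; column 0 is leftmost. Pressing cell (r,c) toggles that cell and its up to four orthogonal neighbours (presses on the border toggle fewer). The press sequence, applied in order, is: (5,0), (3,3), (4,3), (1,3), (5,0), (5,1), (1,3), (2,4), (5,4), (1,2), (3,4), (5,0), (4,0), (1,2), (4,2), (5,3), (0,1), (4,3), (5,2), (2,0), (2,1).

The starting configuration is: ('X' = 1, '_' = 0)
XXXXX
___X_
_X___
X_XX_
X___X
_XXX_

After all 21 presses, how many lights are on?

step 0: XXXXX
___X_
_X___
X_XX_
X___X
_XXX_
step 1: XXXXX
___X_
_X___
X_XX_
____X
X_XX_
step 2: XXXXX
___X_
_X_X_
X___X
___XX
X_XX_
step 3: XXXXX
___X_
_X_X_
X__XX
__X__
X_X__
step 4: XXX_X
__X_X
_X___
X__XX
__X__
X_X__
step 5: XXX_X
__X_X
_X___
X__XX
X_X__
_XX__
step 6: XXX_X
__X_X
_X___
X__XX
XXX__
X____
step 7: XXXXX
___X_
_X_X_
X__XX
XXX__
X____
step 8: XXXXX
___XX
_X__X
X__X_
XXX__
X____
step 9: XXXXX
___XX
_X__X
X__X_
XXX_X
X__XX
step 10: XX_XX
_XX_X
_XX_X
X__X_
XXX_X
X__XX
step 11: XX_XX
_XX_X
_XX__
X___X
XXX__
X__XX
step 12: XX_XX
_XX_X
_XX__
X___X
_XX__
_X_XX
step 13: XX_XX
_XX_X
_XX__
____X
X_X__
XX_XX
step 14: XXXXX
___XX
_X___
____X
X_X__
XX_XX
step 15: XXXXX
___XX
_X___
__X_X
XX_X_
XXXXX
step 16: XXXXX
___XX
_X___
__X_X
XX___
XX___
step 17: ___XX
_X_XX
_X___
__X_X
XX___
XX___
step 18: ___XX
_X_XX
_X___
__XXX
XXXXX
XX_X_
step 19: ___XX
_X_XX
_X___
__XXX
XX_XX
X_X__
step 20: ___XX
XX_XX
X____
X_XXX
XX_XX
X_X__
step 21: ___XX
X__XX
_XX__
XXXXX
XX_XX
X_X__

18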